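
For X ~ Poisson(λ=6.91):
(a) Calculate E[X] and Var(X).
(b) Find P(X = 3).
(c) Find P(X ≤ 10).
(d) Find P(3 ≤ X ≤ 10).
(a) E[X] = 6.9100, Var(X) = 6.9100
(b) P(X = 3) = 0.054867
(c) P(X ≤ 10) = 0.907744
(d) P(3 ≤ X ≤ 10) = 0.876032

We have X ~ Poisson(λ=6.91).

(a) Moments:
E[X] = 6.9100
Var(X) = 6.9100
σ = √Var(X) = 2.6287

(b) Point probability using PMF:
P(X = 3) = 0.054867

(c) Cumulative probability using CDF:
P(X ≤ 10) = F(10) = 0.907744

(d) Range probability:
P(3 ≤ X ≤ 10) = P(X ≤ 10) - P(X ≤ 2)
                   = F(10) - F(2)
                   = 0.907744 - 0.031713
                   = 0.876032

This means approximately 87.6% of outcomes fall in the interval [3, 10].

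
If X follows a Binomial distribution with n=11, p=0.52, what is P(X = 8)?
0.097552

We have X ~ Binomial(n=11, p=0.52).

For a Binomial distribution, the PMF gives us the probability of each outcome.

Using the PMF formula:
P(X = 8) = 0.097552

Rounded to 4 decimal places: 0.0976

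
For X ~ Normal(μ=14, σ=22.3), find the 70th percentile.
25.6941

We have X ~ Normal(μ=14, σ=22.3).

We want to find x such that P(X ≤ x) = 0.7.

This is the 70th percentile, which means 70% of values fall below this point.

Using the inverse CDF (quantile function):
x = F⁻¹(0.7) = 25.6941

Verification: P(X ≤ 25.6941) = 0.7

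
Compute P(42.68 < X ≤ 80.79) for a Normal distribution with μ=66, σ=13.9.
0.809639

We have X ~ Normal(μ=66, σ=13.9).

To find P(42.68 < X ≤ 80.79), we use:
P(42.68 < X ≤ 80.79) = P(X ≤ 80.79) - P(X ≤ 42.68)
                 = F(80.79) - F(42.68)
                 = 0.856342 - 0.046703
                 = 0.809639

So there's approximately a 81.0% chance that X falls in this range.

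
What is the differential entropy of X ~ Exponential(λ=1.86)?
0.3794 nats

We have X ~ Exponential(λ=1.86).

The differential entropy measures the uncertainty or information content of the distribution.

For an Exponential distribution with λ=1.86:
h(X) = 0.3794 nats

(In bits, this would be 0.5474 bits.)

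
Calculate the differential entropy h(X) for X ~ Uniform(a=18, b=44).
3.2581 nats

We have X ~ Uniform(a=18, b=44).

The differential entropy measures the uncertainty or information content of the distribution.

For a Uniform distribution with a=18, b=44:
h(X) = 3.2581 nats

(In bits, this would be 4.7004 bits.)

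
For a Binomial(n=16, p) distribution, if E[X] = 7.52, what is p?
p = 0.47

For a Binomial(n, p) distribution:
E[X] = n × p

Given n = 16 and E[X] = 7.52:
7.52 = 16 × p
p = 7.52 / 16 = 0.47

Verification: Binomial(16, 0.47) has E[X] = 7.52 ✓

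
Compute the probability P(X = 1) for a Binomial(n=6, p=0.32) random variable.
0.279155

We have X ~ Binomial(n=6, p=0.32).

For a Binomial distribution, the PMF gives us the probability of each outcome.

Using the PMF formula:
P(X = 1) = 0.279155

Rounded to 4 decimal places: 0.2792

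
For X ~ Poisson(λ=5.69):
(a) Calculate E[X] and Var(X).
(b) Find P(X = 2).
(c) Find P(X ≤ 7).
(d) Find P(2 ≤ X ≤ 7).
(a) E[X] = 5.6900, Var(X) = 5.6900
(b) P(X = 2) = 0.054709
(c) P(X ≤ 7) = 0.785445
(d) P(2 ≤ X ≤ 7) = 0.762835

We have X ~ Poisson(λ=5.69).

(a) Moments:
E[X] = 5.6900
Var(X) = 5.6900
σ = √Var(X) = 2.3854

(b) Point probability using PMF:
P(X = 2) = 0.054709

(c) Cumulative probability using CDF:
P(X ≤ 7) = F(7) = 0.785445

(d) Range probability:
P(2 ≤ X ≤ 7) = P(X ≤ 7) - P(X ≤ 1)
                   = F(7) - F(1)
                   = 0.785445 - 0.022609
                   = 0.762835

This means approximately 76.3% of outcomes fall in the interval [2, 7].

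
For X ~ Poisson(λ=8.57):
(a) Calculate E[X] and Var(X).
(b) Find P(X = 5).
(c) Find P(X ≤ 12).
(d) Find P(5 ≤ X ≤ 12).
(a) E[X] = 8.5700, Var(X) = 8.5700
(b) P(X = 5) = 0.073083
(c) P(X ≤ 12) = 0.904793
(d) P(5 ≤ X ≤ 12) = 0.833470

We have X ~ Poisson(λ=8.57).

(a) Moments:
E[X] = 8.5700
Var(X) = 8.5700
σ = √Var(X) = 2.9275

(b) Point probability using PMF:
P(X = 5) = 0.073083

(c) Cumulative probability using CDF:
P(X ≤ 12) = F(12) = 0.904793

(d) Range probability:
P(5 ≤ X ≤ 12) = P(X ≤ 12) - P(X ≤ 4)
                   = F(12) - F(4)
                   = 0.904793 - 0.071323
                   = 0.833470

This means approximately 83.3% of outcomes fall in the interval [5, 12].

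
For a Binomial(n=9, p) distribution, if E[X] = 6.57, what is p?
p = 0.73

For a Binomial(n, p) distribution:
E[X] = n × p

Given n = 9 and E[X] = 6.57:
6.57 = 9 × p
p = 6.57 / 9 = 0.73

Verification: Binomial(9, 0.73) has E[X] = 6.57 ✓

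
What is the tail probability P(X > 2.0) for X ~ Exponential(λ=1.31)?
0.072803

We have X ~ Exponential(λ=1.31).

P(X > 2.0) = 1 - P(X ≤ 2.0)
                = 1 - F(2.0)
                = 1 - 0.927197
                = 0.072803

So there's approximately a 7.3% chance that X exceeds 2.0.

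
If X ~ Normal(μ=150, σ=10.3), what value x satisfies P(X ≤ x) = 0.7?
155.4013

We have X ~ Normal(μ=150, σ=10.3).

We want to find x such that P(X ≤ x) = 0.7.

This is the 70th percentile, which means 70% of values fall below this point.

Using the inverse CDF (quantile function):
x = F⁻¹(0.7) = 155.4013

Verification: P(X ≤ 155.4013) = 0.7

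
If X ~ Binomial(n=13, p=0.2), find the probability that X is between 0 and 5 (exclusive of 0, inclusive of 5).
0.914989

We have X ~ Binomial(n=13, p=0.2).

To find P(0 < X ≤ 5), we use:
P(0 < X ≤ 5) = P(X ≤ 5) - P(X ≤ 0)
                 = F(5) - F(0)
                 = 0.969965 - 0.054976
                 = 0.914989

So there's approximately a 91.5% chance that X falls in this range.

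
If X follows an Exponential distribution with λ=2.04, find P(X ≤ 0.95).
0.856008

We have X ~ Exponential(λ=2.04).

The CDF gives us P(X ≤ k).

Using the CDF:
P(X ≤ 0.95) = 0.856008

This means there's approximately a 85.6% chance that X is at most 0.95.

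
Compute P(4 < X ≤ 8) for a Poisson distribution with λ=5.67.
0.547726

We have X ~ Poisson(λ=5.67).

To find P(4 < X ≤ 8), we use:
P(4 < X ≤ 8) = P(X ≤ 8) - P(X ≤ 4)
                 = F(8) - F(4)
                 = 0.879376 - 0.331650
                 = 0.547726

So there's approximately a 54.8% chance that X falls in this range.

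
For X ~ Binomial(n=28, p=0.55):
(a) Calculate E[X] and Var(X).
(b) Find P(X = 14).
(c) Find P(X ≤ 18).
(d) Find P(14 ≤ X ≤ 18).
(a) E[X] = 15.4000, Var(X) = 6.9300
(b) P(X = 14) = 0.129831
(c) P(X ≤ 18) = 0.881279
(d) P(14 ≤ X ≤ 18) = 0.646670

We have X ~ Binomial(n=28, p=0.55).

(a) Moments:
E[X] = 15.4000
Var(X) = 6.9300
σ = √Var(X) = 2.6325

(b) Point probability using PMF:
P(X = 14) = 0.129831

(c) Cumulative probability using CDF:
P(X ≤ 18) = F(18) = 0.881279

(d) Range probability:
P(14 ≤ X ≤ 18) = P(X ≤ 18) - P(X ≤ 13)
                   = F(18) - F(13)
                   = 0.881279 - 0.234609
                   = 0.646670

This means approximately 64.7% of outcomes fall in the interval [14, 18].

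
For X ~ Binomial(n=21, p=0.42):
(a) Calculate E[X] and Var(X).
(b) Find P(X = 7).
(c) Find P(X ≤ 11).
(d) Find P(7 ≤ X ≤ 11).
(a) E[X] = 8.8200, Var(X) = 5.1156
(b) P(X = 7) = 0.130690
(c) P(X ≤ 11) = 0.881420
(d) P(7 ≤ X ≤ 11) = 0.729072

We have X ~ Binomial(n=21, p=0.42).

(a) Moments:
E[X] = 8.8200
Var(X) = 5.1156
σ = √Var(X) = 2.2618

(b) Point probability using PMF:
P(X = 7) = 0.130690

(c) Cumulative probability using CDF:
P(X ≤ 11) = F(11) = 0.881420

(d) Range probability:
P(7 ≤ X ≤ 11) = P(X ≤ 11) - P(X ≤ 6)
                   = F(11) - F(6)
                   = 0.881420 - 0.152348
                   = 0.729072

This means approximately 72.9% of outcomes fall in the interval [7, 11].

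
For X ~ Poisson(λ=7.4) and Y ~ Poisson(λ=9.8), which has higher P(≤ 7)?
X has higher probability (P(X ≤ 7) = 0.5393 > P(Y ≤ 7) = 0.2388)

Compute P(≤ 7) for each distribution:

X ~ Poisson(λ=7.4):
P(X ≤ 7) = 0.5393

Y ~ Poisson(λ=9.8):
P(Y ≤ 7) = 0.2388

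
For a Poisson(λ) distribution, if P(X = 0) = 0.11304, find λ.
λ = 2.1800

For a Poisson(λ) distribution, the PMF at 0 is:
P(X = 0) = λ^0 e^(-λ) / 0! = e^(-λ)

Given P(X = 0) = 0.11304:
e^(-λ) = 0.11304
-λ = ln(0.11304)
λ = -ln(0.11304) = 2.1800

Verification: e^(-2.1800) = 0.11304 ✓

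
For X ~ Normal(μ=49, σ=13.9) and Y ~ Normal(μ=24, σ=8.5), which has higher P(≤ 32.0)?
Y has higher probability (P(Y ≤ 32.0) = 0.8267 > P(X ≤ 32.0) = 0.1107)

Compute P(≤ 32.0) for each distribution:

X ~ Normal(μ=49, σ=13.9):
P(X ≤ 32.0) = 0.1107

Y ~ Normal(μ=24, σ=8.5):
P(Y ≤ 32.0) = 0.8267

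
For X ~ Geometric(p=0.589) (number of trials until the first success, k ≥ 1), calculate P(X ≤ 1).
0.589000

We have X ~ Geometric(p=0.589) (number of trials until the first success, k ≥ 1).

The CDF gives us P(X ≤ k).

Using the CDF:
P(X ≤ 1) = 0.589000

This means there's approximately a 58.9% chance that X is at most 1.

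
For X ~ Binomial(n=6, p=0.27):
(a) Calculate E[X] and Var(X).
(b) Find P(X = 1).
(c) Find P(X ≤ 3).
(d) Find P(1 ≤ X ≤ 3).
(a) E[X] = 1.6200, Var(X) = 1.1826
(b) P(X = 1) = 0.335838
(c) P(X ≤ 3) = 0.950847
(d) P(1 ≤ X ≤ 3) = 0.799513

We have X ~ Binomial(n=6, p=0.27).

(a) Moments:
E[X] = 1.6200
Var(X) = 1.1826
σ = √Var(X) = 1.0875

(b) Point probability using PMF:
P(X = 1) = 0.335838

(c) Cumulative probability using CDF:
P(X ≤ 3) = F(3) = 0.950847

(d) Range probability:
P(1 ≤ X ≤ 3) = P(X ≤ 3) - P(X ≤ 0)
                   = F(3) - F(0)
                   = 0.950847 - 0.151334
                   = 0.799513

This means approximately 80.0% of outcomes fall in the interval [1, 3].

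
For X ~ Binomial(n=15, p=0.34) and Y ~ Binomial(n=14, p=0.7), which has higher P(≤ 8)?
X has higher probability (P(X ≤ 8) = 0.9649 > P(Y ≤ 8) = 0.2195)

Compute P(≤ 8) for each distribution:

X ~ Binomial(n=15, p=0.34):
P(X ≤ 8) = 0.9649

Y ~ Binomial(n=14, p=0.7):
P(Y ≤ 8) = 0.2195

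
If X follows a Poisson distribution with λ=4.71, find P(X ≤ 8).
0.949205

We have X ~ Poisson(λ=4.71).

The CDF gives us P(X ≤ k).

Using the CDF:
P(X ≤ 8) = 0.949205

This means there's approximately a 94.9% chance that X is at most 8.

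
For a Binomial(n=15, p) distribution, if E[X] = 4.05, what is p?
p = 0.27

For a Binomial(n, p) distribution:
E[X] = n × p

Given n = 15 and E[X] = 4.05:
4.05 = 15 × p
p = 4.05 / 15 = 0.27

Verification: Binomial(15, 0.27) has E[X] = 4.05 ✓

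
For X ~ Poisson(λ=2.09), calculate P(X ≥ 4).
0.159471

We have X ~ Poisson(λ=2.09).

For discrete distributions, P(X ≥ 4) = 1 - P(X ≤ 3).

P(X ≤ 3) = 0.840529
P(X ≥ 4) = 1 - 0.840529 = 0.159471

So there's approximately a 15.9% chance that X is at least 4.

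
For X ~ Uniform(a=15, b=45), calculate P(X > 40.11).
0.163000

We have X ~ Uniform(a=15, b=45).

P(X > 40.11) = 1 - P(X ≤ 40.11)
                = 1 - F(40.11)
                = 1 - 0.837000
                = 0.163000

So there's approximately a 16.3% chance that X exceeds 40.11.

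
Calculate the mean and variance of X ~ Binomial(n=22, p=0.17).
E[X] = 3.7400, Var(X) = 3.1042

We have X ~ Binomial(n=22, p=0.17).

For a Binomial distribution with n=22, p=0.17:

Expected value:
E[X] = 3.7400

Variance:
Var(X) = 3.1042

Standard deviation:
σ = √Var(X) = 1.7619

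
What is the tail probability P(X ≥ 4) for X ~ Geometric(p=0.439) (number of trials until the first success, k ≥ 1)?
0.176558

We have X ~ Geometric(p=0.439) (number of trials until the first success, k ≥ 1).

For discrete distributions, P(X ≥ 4) = 1 - P(X ≤ 3).

P(X ≤ 3) = 0.823442
P(X ≥ 4) = 1 - 0.823442 = 0.176558

So there's approximately a 17.7% chance that X is at least 4.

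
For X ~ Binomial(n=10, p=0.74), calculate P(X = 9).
0.173005

We have X ~ Binomial(n=10, p=0.74).

For a Binomial distribution, the PMF gives us the probability of each outcome.

Using the PMF formula:
P(X = 9) = 0.173005

Rounded to 4 decimal places: 0.1730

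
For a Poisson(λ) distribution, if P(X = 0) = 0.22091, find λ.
λ = 1.5100

For a Poisson(λ) distribution, the PMF at 0 is:
P(X = 0) = λ^0 e^(-λ) / 0! = e^(-λ)

Given P(X = 0) = 0.22091:
e^(-λ) = 0.22091
-λ = ln(0.22091)
λ = -ln(0.22091) = 1.5100

Verification: e^(-1.5100) = 0.22091 ✓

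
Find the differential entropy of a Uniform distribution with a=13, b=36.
3.1355 nats

We have X ~ Uniform(a=13, b=36).

The differential entropy measures the uncertainty or information content of the distribution.

For a Uniform distribution with a=13, b=36:
h(X) = 3.1355 nats

(In bits, this would be 4.5236 bits.)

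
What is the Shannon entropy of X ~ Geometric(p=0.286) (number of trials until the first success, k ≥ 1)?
2.0928 nats

We have X ~ Geometric(p=0.286) (number of trials until the first success, k ≥ 1).

The Shannon entropy measures the uncertainty or information content of the distribution.

For a Geometric distribution with p=0.286 (number of trials until the first success, k ≥ 1):
H(X) = 2.0928 nats

(In bits, this would be 3.0192 bits.)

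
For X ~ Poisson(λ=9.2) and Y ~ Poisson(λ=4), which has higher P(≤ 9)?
Y has higher probability (P(Y ≤ 9) = 0.9919 > P(X ≤ 9) = 0.5611)

Compute P(≤ 9) for each distribution:

X ~ Poisson(λ=9.2):
P(X ≤ 9) = 0.5611

Y ~ Poisson(λ=4):
P(Y ≤ 9) = 0.9919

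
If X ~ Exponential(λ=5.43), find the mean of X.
0.1842

We have X ~ Exponential(λ=5.43).

For an Exponential distribution with λ=5.43:
E[X] = 0.1842

This is the expected (average) value of X.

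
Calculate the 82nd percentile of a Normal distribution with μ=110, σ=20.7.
128.9481

We have X ~ Normal(μ=110, σ=20.7).

We want to find x such that P(X ≤ x) = 0.82.

This is the 82nd percentile, which means 82% of values fall below this point.

Using the inverse CDF (quantile function):
x = F⁻¹(0.82) = 128.9481

Verification: P(X ≤ 128.9481) = 0.82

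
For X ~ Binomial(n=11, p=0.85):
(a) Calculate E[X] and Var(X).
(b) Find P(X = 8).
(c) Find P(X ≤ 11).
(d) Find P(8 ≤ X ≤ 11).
(a) E[X] = 9.3500, Var(X) = 1.4025
(b) P(X = 8) = 0.151743
(c) P(X ≤ 11) = 1.000000
(d) P(8 ≤ X ≤ 11) = 0.930555

We have X ~ Binomial(n=11, p=0.85).

(a) Moments:
E[X] = 9.3500
Var(X) = 1.4025
σ = √Var(X) = 1.1843

(b) Point probability using PMF:
P(X = 8) = 0.151743

(c) Cumulative probability using CDF:
P(X ≤ 11) = F(11) = 1.000000

(d) Range probability:
P(8 ≤ X ≤ 11) = P(X ≤ 11) - P(X ≤ 7)
                   = F(11) - F(7)
                   = 1.000000 - 0.069445
                   = 0.930555

This means approximately 93.1% of outcomes fall in the interval [8, 11].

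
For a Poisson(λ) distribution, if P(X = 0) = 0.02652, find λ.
λ = 3.6299

For a Poisson(λ) distribution, the PMF at 0 is:
P(X = 0) = λ^0 e^(-λ) / 0! = e^(-λ)

Given P(X = 0) = 0.02652:
e^(-λ) = 0.02652
-λ = ln(0.02652)
λ = -ln(0.02652) = 3.6299

Verification: e^(-3.6299) = 0.02652 ✓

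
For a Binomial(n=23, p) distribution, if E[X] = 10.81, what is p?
p = 0.47

For a Binomial(n, p) distribution:
E[X] = n × p

Given n = 23 and E[X] = 10.81:
10.81 = 23 × p
p = 10.81 / 23 = 0.47

Verification: Binomial(23, 0.47) has E[X] = 10.81 ✓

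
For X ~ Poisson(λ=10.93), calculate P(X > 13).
0.212269

We have X ~ Poisson(λ=10.93).

P(X > 13) = 1 - P(X ≤ 13)
                = 1 - F(13)
                = 1 - 0.787731
                = 0.212269

So there's approximately a 21.2% chance that X exceeds 13.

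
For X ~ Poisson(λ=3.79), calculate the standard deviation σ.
1.9468

We have X ~ Poisson(λ=3.79).

For a Poisson distribution with λ=3.79:
σ = √Var(X) = 1.9468

The standard deviation is the square root of the variance.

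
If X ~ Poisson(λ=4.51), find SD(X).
2.1237

We have X ~ Poisson(λ=4.51).

For a Poisson distribution with λ=4.51:
σ = √Var(X) = 2.1237

The standard deviation is the square root of the variance.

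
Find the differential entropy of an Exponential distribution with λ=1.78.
0.4234 nats

We have X ~ Exponential(λ=1.78).

The differential entropy measures the uncertainty or information content of the distribution.

For an Exponential distribution with λ=1.78:
h(X) = 0.4234 nats

(In bits, this would be 0.6108 bits.)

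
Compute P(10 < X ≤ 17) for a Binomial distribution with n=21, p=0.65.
0.889733

We have X ~ Binomial(n=21, p=0.65).

To find P(10 < X ≤ 17), we use:
P(10 < X ≤ 17) = P(X ≤ 17) - P(X ≤ 10)
                 = F(17) - F(10)
                 = 0.966915 - 0.077182
                 = 0.889733

So there's approximately a 89.0% chance that X falls in this range.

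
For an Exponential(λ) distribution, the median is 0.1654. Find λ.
λ = 4.1907

For X ~ Exponential(λ), the CDF is F(x) = 1 - e^(-λx).
The median m satisfies F(m) = 0.5:
1 - e^(-λm) = 0.5
e^(-λm) = 0.5
λm = ln(2)
m = ln(2) / λ

Given m = 0.1654:
λ = ln(2) / 0.1654 = 0.693147 / 0.1654 = 4.1907

Verification: ln(2) / 4.1907 = 0.1654 ✓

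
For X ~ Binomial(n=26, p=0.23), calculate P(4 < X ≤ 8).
0.624862

We have X ~ Binomial(n=26, p=0.23).

To find P(4 < X ≤ 8), we use:
P(4 < X ≤ 8) = P(X ≤ 8) - P(X ≤ 4)
                 = F(8) - F(4)
                 = 0.877790 - 0.252928
                 = 0.624862

So there's approximately a 62.5% chance that X falls in this range.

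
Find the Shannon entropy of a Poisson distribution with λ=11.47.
2.6312 nats

We have X ~ Poisson(λ=11.47).

The Shannon entropy measures the uncertainty or information content of the distribution.

For a Poisson distribution with λ=11.47:
H(X) = 2.6312 nats

(In bits, this would be 3.7960 bits.)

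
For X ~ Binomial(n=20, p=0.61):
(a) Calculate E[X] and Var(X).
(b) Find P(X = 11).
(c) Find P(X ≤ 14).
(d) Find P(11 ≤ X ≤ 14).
(a) E[X] = 12.2000, Var(X) = 4.7580
(b) P(X = 11) = 0.152551
(c) P(X ≤ 14) = 0.854715
(d) P(11 ≤ X ≤ 14) = 0.638460

We have X ~ Binomial(n=20, p=0.61).

(a) Moments:
E[X] = 12.2000
Var(X) = 4.7580
σ = √Var(X) = 2.1813

(b) Point probability using PMF:
P(X = 11) = 0.152551

(c) Cumulative probability using CDF:
P(X ≤ 14) = F(14) = 0.854715

(d) Range probability:
P(11 ≤ X ≤ 14) = P(X ≤ 14) - P(X ≤ 10)
                   = F(14) - F(10)
                   = 0.854715 - 0.216255
                   = 0.638460

This means approximately 63.8% of outcomes fall in the interval [11, 14].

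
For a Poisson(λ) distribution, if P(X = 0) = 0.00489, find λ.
λ = 5.3206

For a Poisson(λ) distribution, the PMF at 0 is:
P(X = 0) = λ^0 e^(-λ) / 0! = e^(-λ)

Given P(X = 0) = 0.00489:
e^(-λ) = 0.00489
-λ = ln(0.00489)
λ = -ln(0.00489) = 5.3206

Verification: e^(-5.3206) = 0.00489 ✓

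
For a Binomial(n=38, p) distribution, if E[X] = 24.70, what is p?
p = 0.65

For a Binomial(n, p) distribution:
E[X] = n × p

Given n = 38 and E[X] = 24.70:
24.70 = 38 × p
p = 24.70 / 38 = 0.65

Verification: Binomial(38, 0.65) has E[X] = 24.70 ✓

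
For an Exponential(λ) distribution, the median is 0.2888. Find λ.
λ = 2.4001

For X ~ Exponential(λ), the CDF is F(x) = 1 - e^(-λx).
The median m satisfies F(m) = 0.5:
1 - e^(-λm) = 0.5
e^(-λm) = 0.5
λm = ln(2)
m = ln(2) / λ

Given m = 0.2888:
λ = ln(2) / 0.2888 = 0.693147 / 0.2888 = 2.4001

Verification: ln(2) / 2.4001 = 0.2888 ✓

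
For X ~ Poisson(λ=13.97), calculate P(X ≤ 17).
0.829332

We have X ~ Poisson(λ=13.97).

The CDF gives us P(X ≤ k).

Using the CDF:
P(X ≤ 17) = 0.829332

This means there's approximately a 82.9% chance that X is at most 17.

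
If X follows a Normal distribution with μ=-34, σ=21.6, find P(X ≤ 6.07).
0.968208

We have X ~ Normal(μ=-34, σ=21.6).

The CDF gives us P(X ≤ k).

Using the CDF:
P(X ≤ 6.07) = 0.968208

This means there's approximately a 96.8% chance that X is at most 6.07.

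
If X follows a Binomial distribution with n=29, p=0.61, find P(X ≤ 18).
0.615855

We have X ~ Binomial(n=29, p=0.61).

The CDF gives us P(X ≤ k).

Using the CDF:
P(X ≤ 18) = 0.615855

This means there's approximately a 61.6% chance that X is at most 18.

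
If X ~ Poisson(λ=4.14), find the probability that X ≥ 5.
0.398492

We have X ~ Poisson(λ=4.14).

For discrete distributions, P(X ≥ 5) = 1 - P(X ≤ 4).

P(X ≤ 4) = 0.601508
P(X ≥ 5) = 1 - 0.601508 = 0.398492

So there's approximately a 39.8% chance that X is at least 5.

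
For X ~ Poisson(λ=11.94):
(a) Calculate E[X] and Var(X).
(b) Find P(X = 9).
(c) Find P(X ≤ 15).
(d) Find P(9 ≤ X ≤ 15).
(a) E[X] = 11.9400, Var(X) = 11.9400
(b) P(X = 9) = 0.088675
(c) P(X ≤ 15) = 0.848726
(d) P(9 ≤ X ≤ 15) = 0.689728

We have X ~ Poisson(λ=11.94).

(a) Moments:
E[X] = 11.9400
Var(X) = 11.9400
σ = √Var(X) = 3.4554

(b) Point probability using PMF:
P(X = 9) = 0.088675

(c) Cumulative probability using CDF:
P(X ≤ 15) = F(15) = 0.848726

(d) Range probability:
P(9 ≤ X ≤ 15) = P(X ≤ 15) - P(X ≤ 8)
                   = F(15) - F(8)
                   = 0.848726 - 0.158999
                   = 0.689728

This means approximately 69.0% of outcomes fall in the interval [9, 15].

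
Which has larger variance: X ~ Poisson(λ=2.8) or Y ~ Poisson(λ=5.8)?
Y has larger variance (5.8000 > 2.8000)

Compute the variance for each distribution:

X ~ Poisson(λ=2.8):
Var(X) = 2.8000

Y ~ Poisson(λ=5.8):
Var(Y) = 5.8000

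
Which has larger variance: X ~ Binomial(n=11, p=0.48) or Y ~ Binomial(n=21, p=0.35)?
Y has larger variance (4.7775 > 2.7456)

Compute the variance for each distribution:

X ~ Binomial(n=11, p=0.48):
Var(X) = 2.7456

Y ~ Binomial(n=21, p=0.35):
Var(Y) = 4.7775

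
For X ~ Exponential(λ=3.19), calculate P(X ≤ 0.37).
0.692813

We have X ~ Exponential(λ=3.19).

The CDF gives us P(X ≤ k).

Using the CDF:
P(X ≤ 0.37) = 0.692813

This means there's approximately a 69.3% chance that X is at most 0.37.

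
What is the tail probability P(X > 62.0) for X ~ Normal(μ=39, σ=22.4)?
0.152261

We have X ~ Normal(μ=39, σ=22.4).

P(X > 62.0) = 1 - P(X ≤ 62.0)
                = 1 - F(62.0)
                = 1 - 0.847739
                = 0.152261

So there's approximately a 15.2% chance that X exceeds 62.0.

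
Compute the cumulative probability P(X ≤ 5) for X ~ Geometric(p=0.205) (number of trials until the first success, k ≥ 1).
0.682433

We have X ~ Geometric(p=0.205) (number of trials until the first success, k ≥ 1).

The CDF gives us P(X ≤ k).

Using the CDF:
P(X ≤ 5) = 0.682433

This means there's approximately a 68.2% chance that X is at most 5.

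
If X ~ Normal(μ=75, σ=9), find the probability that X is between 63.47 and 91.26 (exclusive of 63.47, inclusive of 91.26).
0.864516

We have X ~ Normal(μ=75, σ=9).

To find P(63.47 < X ≤ 91.26), we use:
P(63.47 < X ≤ 91.26) = P(X ≤ 91.26) - P(X ≤ 63.47)
                 = F(91.26) - F(63.47)
                 = 0.964593 - 0.100077
                 = 0.864516

So there's approximately a 86.5% chance that X falls in this range.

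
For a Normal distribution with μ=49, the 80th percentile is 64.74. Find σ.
σ = 18.7020

For X ~ Normal(μ, σ), the p-th percentile satisfies x = μ + z_p × σ,
where z_p = Φ⁻¹(p) is the standard normal quantile.

Step 1: z_{0.8} = Φ⁻¹(0.8) = 0.8416

Step 2: Solve for σ:
64.74 = 49 + 0.8416 × σ
σ = (64.74 - 49) / 0.8416
σ = 15.74 / 0.8416
σ = 18.7020

Verification: μ + z × σ = 49 + 0.8416 × 18.7020 = 64.74 ✓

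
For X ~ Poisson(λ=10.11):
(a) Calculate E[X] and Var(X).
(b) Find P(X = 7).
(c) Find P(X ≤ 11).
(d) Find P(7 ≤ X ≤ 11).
(a) E[X] = 10.1100, Var(X) = 10.1100
(b) P(X = 7) = 0.087118
(c) P(X ≤ 11) = 0.684199
(d) P(7 ≤ X ≤ 11) = 0.560842

We have X ~ Poisson(λ=10.11).

(a) Moments:
E[X] = 10.1100
Var(X) = 10.1100
σ = √Var(X) = 3.1796

(b) Point probability using PMF:
P(X = 7) = 0.087118

(c) Cumulative probability using CDF:
P(X ≤ 11) = F(11) = 0.684199

(d) Range probability:
P(7 ≤ X ≤ 11) = P(X ≤ 11) - P(X ≤ 6)
                   = F(11) - F(6)
                   = 0.684199 - 0.123357
                   = 0.560842

This means approximately 56.1% of outcomes fall in the interval [7, 11].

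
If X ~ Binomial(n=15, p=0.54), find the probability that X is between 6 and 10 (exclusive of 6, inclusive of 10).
0.691039

We have X ~ Binomial(n=15, p=0.54).

To find P(6 < X ≤ 10), we use:
P(6 < X ≤ 10) = P(X ≤ 10) - P(X ≤ 6)
                 = F(10) - F(6)
                 = 0.894481 - 0.203442
                 = 0.691039

So there's approximately a 69.1% chance that X falls in this range.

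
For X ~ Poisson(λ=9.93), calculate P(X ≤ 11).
0.704709

We have X ~ Poisson(λ=9.93).

The CDF gives us P(X ≤ k).

Using the CDF:
P(X ≤ 11) = 0.704709

This means there's approximately a 70.5% chance that X is at most 11.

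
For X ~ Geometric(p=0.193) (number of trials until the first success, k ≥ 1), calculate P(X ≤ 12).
0.923707

We have X ~ Geometric(p=0.193) (number of trials until the first success, k ≥ 1).

The CDF gives us P(X ≤ k).

Using the CDF:
P(X ≤ 12) = 0.923707

This means there's approximately a 92.4% chance that X is at most 12.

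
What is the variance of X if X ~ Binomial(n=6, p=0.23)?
1.0626

We have X ~ Binomial(n=6, p=0.23).

For a Binomial distribution with n=6, p=0.23:
Var(X) = 1.0626

The variance measures the spread of the distribution around the mean.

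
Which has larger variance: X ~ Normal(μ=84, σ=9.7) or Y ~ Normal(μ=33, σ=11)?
Y has larger variance (121.0000 > 94.0900)

Compute the variance for each distribution:

X ~ Normal(μ=84, σ=9.7):
Var(X) = 94.0900

Y ~ Normal(μ=33, σ=11):
Var(Y) = 121.0000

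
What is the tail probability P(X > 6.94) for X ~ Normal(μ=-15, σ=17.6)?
0.106274

We have X ~ Normal(μ=-15, σ=17.6).

P(X > 6.94) = 1 - P(X ≤ 6.94)
                = 1 - F(6.94)
                = 1 - 0.893726
                = 0.106274

So there's approximately a 10.6% chance that X exceeds 6.94.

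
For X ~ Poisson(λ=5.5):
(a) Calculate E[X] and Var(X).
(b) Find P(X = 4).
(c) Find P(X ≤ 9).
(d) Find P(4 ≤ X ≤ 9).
(a) E[X] = 5.5000, Var(X) = 5.5000
(b) P(X = 4) = 0.155819
(c) P(X ≤ 9) = 0.946223
(d) P(4 ≤ X ≤ 9) = 0.744523

We have X ~ Poisson(λ=5.5).

(a) Moments:
E[X] = 5.5000
Var(X) = 5.5000
σ = √Var(X) = 2.3452

(b) Point probability using PMF:
P(X = 4) = 0.155819

(c) Cumulative probability using CDF:
P(X ≤ 9) = F(9) = 0.946223

(d) Range probability:
P(4 ≤ X ≤ 9) = P(X ≤ 9) - P(X ≤ 3)
                   = F(9) - F(3)
                   = 0.946223 - 0.201699
                   = 0.744523

This means approximately 74.5% of outcomes fall in the interval [4, 9].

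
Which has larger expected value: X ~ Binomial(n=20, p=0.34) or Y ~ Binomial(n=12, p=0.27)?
X has larger mean (6.8000 > 3.2400)

Compute the expected value for each distribution:

X ~ Binomial(n=20, p=0.34):
E[X] = 6.8000

Y ~ Binomial(n=12, p=0.27):
E[Y] = 3.2400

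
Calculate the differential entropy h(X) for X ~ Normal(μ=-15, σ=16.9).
4.2463 nats

We have X ~ Normal(μ=-15, σ=16.9).

The differential entropy measures the uncertainty or information content of the distribution.

For a Normal distribution with μ=-15, σ=16.9:
h(X) = 4.2463 nats

(In bits, this would be 6.1260 bits.)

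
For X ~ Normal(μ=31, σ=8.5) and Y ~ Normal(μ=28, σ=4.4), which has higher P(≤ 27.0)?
Y has higher probability (P(Y ≤ 27.0) = 0.4101 > P(X ≤ 27.0) = 0.3190)

Compute P(≤ 27.0) for each distribution:

X ~ Normal(μ=31, σ=8.5):
P(X ≤ 27.0) = 0.3190

Y ~ Normal(μ=28, σ=4.4):
P(Y ≤ 27.0) = 0.4101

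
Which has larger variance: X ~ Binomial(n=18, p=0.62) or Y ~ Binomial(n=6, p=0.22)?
X has larger variance (4.2408 > 1.0296)

Compute the variance for each distribution:

X ~ Binomial(n=18, p=0.62):
Var(X) = 4.2408

Y ~ Binomial(n=6, p=0.22):
Var(Y) = 1.0296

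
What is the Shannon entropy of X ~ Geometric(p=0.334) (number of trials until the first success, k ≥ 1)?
1.9071 nats

We have X ~ Geometric(p=0.334) (number of trials until the first success, k ≥ 1).

The Shannon entropy measures the uncertainty or information content of the distribution.

For a Geometric distribution with p=0.334 (number of trials until the first success, k ≥ 1):
H(X) = 1.9071 nats

(In bits, this would be 2.7514 bits.)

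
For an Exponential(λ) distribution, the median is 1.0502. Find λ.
λ = 0.6600

For X ~ Exponential(λ), the CDF is F(x) = 1 - e^(-λx).
The median m satisfies F(m) = 0.5:
1 - e^(-λm) = 0.5
e^(-λm) = 0.5
λm = ln(2)
m = ln(2) / λ

Given m = 1.0502:
λ = ln(2) / 1.0502 = 0.693147 / 1.0502 = 0.6600

Verification: ln(2) / 0.6600 = 1.0502 ✓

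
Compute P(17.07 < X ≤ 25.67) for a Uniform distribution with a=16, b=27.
0.781818

We have X ~ Uniform(a=16, b=27).

To find P(17.07 < X ≤ 25.67), we use:
P(17.07 < X ≤ 25.67) = P(X ≤ 25.67) - P(X ≤ 17.07)
                 = F(25.67) - F(17.07)
                 = 0.879091 - 0.097273
                 = 0.781818

So there's approximately a 78.2% chance that X falls in this range.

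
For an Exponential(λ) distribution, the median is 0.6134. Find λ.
λ = 1.1300

For X ~ Exponential(λ), the CDF is F(x) = 1 - e^(-λx).
The median m satisfies F(m) = 0.5:
1 - e^(-λm) = 0.5
e^(-λm) = 0.5
λm = ln(2)
m = ln(2) / λ

Given m = 0.6134:
λ = ln(2) / 0.6134 = 0.693147 / 0.6134 = 1.1300

Verification: ln(2) / 1.1300 = 0.6134 ✓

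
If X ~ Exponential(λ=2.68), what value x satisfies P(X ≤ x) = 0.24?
0.1024

We have X ~ Exponential(λ=2.68).

We want to find x such that P(X ≤ x) = 0.24.

This is the 24th percentile, which means 24% of values fall below this point.

Using the inverse CDF (quantile function):
x = F⁻¹(0.24) = 0.1024

Verification: P(X ≤ 0.1024) = 0.24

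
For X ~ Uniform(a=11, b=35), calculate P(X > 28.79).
0.258750

We have X ~ Uniform(a=11, b=35).

P(X > 28.79) = 1 - P(X ≤ 28.79)
                = 1 - F(28.79)
                = 1 - 0.741250
                = 0.258750

So there's approximately a 25.9% chance that X exceeds 28.79.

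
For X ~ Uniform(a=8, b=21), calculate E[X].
14.5000

We have X ~ Uniform(a=8, b=21).

For a Uniform distribution with a=8, b=21:
E[X] = 14.5000

This is the expected (average) value of X.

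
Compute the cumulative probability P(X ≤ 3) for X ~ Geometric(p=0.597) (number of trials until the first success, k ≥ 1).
0.934549

We have X ~ Geometric(p=0.597) (number of trials until the first success, k ≥ 1).

The CDF gives us P(X ≤ k).

Using the CDF:
P(X ≤ 3) = 0.934549

This means there's approximately a 93.5% chance that X is at most 3.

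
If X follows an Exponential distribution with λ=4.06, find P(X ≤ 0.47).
0.851653

We have X ~ Exponential(λ=4.06).

The CDF gives us P(X ≤ k).

Using the CDF:
P(X ≤ 0.47) = 0.851653

This means there's approximately a 85.2% chance that X is at most 0.47.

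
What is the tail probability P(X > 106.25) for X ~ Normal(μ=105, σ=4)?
0.377330

We have X ~ Normal(μ=105, σ=4).

P(X > 106.25) = 1 - P(X ≤ 106.25)
                = 1 - F(106.25)
                = 1 - 0.622670
                = 0.377330

So there's approximately a 37.7% chance that X exceeds 106.25.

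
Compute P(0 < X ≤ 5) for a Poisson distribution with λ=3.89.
0.781632

We have X ~ Poisson(λ=3.89).

To find P(0 < X ≤ 5), we use:
P(0 < X ≤ 5) = P(X ≤ 5) - P(X ≤ 0)
                 = F(5) - F(0)
                 = 0.802078 - 0.020445
                 = 0.781632

So there's approximately a 78.2% chance that X falls in this range.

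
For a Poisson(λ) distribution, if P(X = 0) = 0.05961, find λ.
λ = 2.8199

For a Poisson(λ) distribution, the PMF at 0 is:
P(X = 0) = λ^0 e^(-λ) / 0! = e^(-λ)

Given P(X = 0) = 0.05961:
e^(-λ) = 0.05961
-λ = ln(0.05961)
λ = -ln(0.05961) = 2.8199

Verification: e^(-2.8199) = 0.05961 ✓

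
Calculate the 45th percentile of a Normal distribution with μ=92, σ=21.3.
89.3234

We have X ~ Normal(μ=92, σ=21.3).

We want to find x such that P(X ≤ x) = 0.45.

This is the 45th percentile, which means 45% of values fall below this point.

Using the inverse CDF (quantile function):
x = F⁻¹(0.45) = 89.3234

Verification: P(X ≤ 89.3234) = 0.45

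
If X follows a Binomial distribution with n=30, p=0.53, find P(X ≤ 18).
0.829034

We have X ~ Binomial(n=30, p=0.53).

The CDF gives us P(X ≤ k).

Using the CDF:
P(X ≤ 18) = 0.829034

This means there's approximately a 82.9% chance that X is at most 18.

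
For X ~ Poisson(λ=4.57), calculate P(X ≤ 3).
0.330624

We have X ~ Poisson(λ=4.57).

The CDF gives us P(X ≤ k).

Using the CDF:
P(X ≤ 3) = 0.330624

This means there's approximately a 33.1% chance that X is at most 3.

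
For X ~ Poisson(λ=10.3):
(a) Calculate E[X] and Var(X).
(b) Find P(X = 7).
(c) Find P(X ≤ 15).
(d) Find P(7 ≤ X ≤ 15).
(a) E[X] = 10.3000, Var(X) = 10.3000
(b) P(X = 7) = 0.082072
(c) P(X ≤ 15) = 0.940048
(d) P(7 ≤ X ≤ 15) = 0.827717

We have X ~ Poisson(λ=10.3).

(a) Moments:
E[X] = 10.3000
Var(X) = 10.3000
σ = √Var(X) = 3.2094

(b) Point probability using PMF:
P(X = 7) = 0.082072

(c) Cumulative probability using CDF:
P(X ≤ 15) = F(15) = 0.940048

(d) Range probability:
P(7 ≤ X ≤ 15) = P(X ≤ 15) - P(X ≤ 6)
                   = F(15) - F(6)
                   = 0.940048 - 0.112331
                   = 0.827717

This means approximately 82.8% of outcomes fall in the interval [7, 15].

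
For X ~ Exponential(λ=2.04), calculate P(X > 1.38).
0.059893

We have X ~ Exponential(λ=2.04).

P(X > 1.38) = 1 - P(X ≤ 1.38)
                = 1 - F(1.38)
                = 1 - 0.940107
                = 0.059893

So there's approximately a 6.0% chance that X exceeds 1.38.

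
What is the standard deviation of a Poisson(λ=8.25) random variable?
2.8723

We have X ~ Poisson(λ=8.25).

For a Poisson distribution with λ=8.25:
σ = √Var(X) = 2.8723

The standard deviation is the square root of the variance.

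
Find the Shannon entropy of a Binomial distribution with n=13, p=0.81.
1.7406 nats

We have X ~ Binomial(n=13, p=0.81).

The Shannon entropy measures the uncertainty or information content of the distribution.

For a Binomial distribution with n=13, p=0.81:
H(X) = 1.7406 nats

(In bits, this would be 2.5111 bits.)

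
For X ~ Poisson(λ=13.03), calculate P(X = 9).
0.065445

We have X ~ Poisson(λ=13.03).

For a Poisson distribution, the PMF gives us the probability of each outcome.

Using the PMF formula:
P(X = 9) = 0.065445

Rounded to 4 decimal places: 0.0654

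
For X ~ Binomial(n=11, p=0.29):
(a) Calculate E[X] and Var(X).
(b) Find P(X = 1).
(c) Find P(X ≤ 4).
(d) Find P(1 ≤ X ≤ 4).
(a) E[X] = 3.1900, Var(X) = 2.2649
(b) P(X = 1) = 0.103842
(c) P(X ≤ 4) = 0.811172
(d) P(1 ≤ X ≤ 4) = 0.788060

We have X ~ Binomial(n=11, p=0.29).

(a) Moments:
E[X] = 3.1900
Var(X) = 2.2649
σ = √Var(X) = 1.5050

(b) Point probability using PMF:
P(X = 1) = 0.103842

(c) Cumulative probability using CDF:
P(X ≤ 4) = F(4) = 0.811172

(d) Range probability:
P(1 ≤ X ≤ 4) = P(X ≤ 4) - P(X ≤ 0)
                   = F(4) - F(0)
                   = 0.811172 - 0.023112
                   = 0.788060

This means approximately 78.8% of outcomes fall in the interval [1, 4].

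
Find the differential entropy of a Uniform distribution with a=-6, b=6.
2.4849 nats

We have X ~ Uniform(a=-6, b=6).

The differential entropy measures the uncertainty or information content of the distribution.

For a Uniform distribution with a=-6, b=6:
h(X) = 2.4849 nats

(In bits, this would be 3.5850 bits.)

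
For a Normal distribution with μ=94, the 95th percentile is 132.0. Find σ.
σ = 23.1024

For X ~ Normal(μ, σ), the p-th percentile satisfies x = μ + z_p × σ,
where z_p = Φ⁻¹(p) is the standard normal quantile.

Step 1: z_{0.95} = Φ⁻¹(0.95) = 1.6449

Step 2: Solve for σ:
132.0 = 94 + 1.6449 × σ
σ = (132.0 - 94) / 1.6449
σ = 38.00 / 1.6449
σ = 23.1024

Verification: μ + z × σ = 94 + 1.6449 × 23.1024 = 132.00 ✓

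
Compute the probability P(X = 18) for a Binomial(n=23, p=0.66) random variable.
0.086329

We have X ~ Binomial(n=23, p=0.66).

For a Binomial distribution, the PMF gives us the probability of each outcome.

Using the PMF formula:
P(X = 18) = 0.086329

Rounded to 4 decimal places: 0.0863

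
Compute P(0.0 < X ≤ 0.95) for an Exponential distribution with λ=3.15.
0.949838

We have X ~ Exponential(λ=3.15).

To find P(0.0 < X ≤ 0.95), we use:
P(0.0 < X ≤ 0.95) = P(X ≤ 0.95) - P(X ≤ 0.0)
                 = F(0.95) - F(0.0)
                 = 0.949838 - 0.000000
                 = 0.949838

So there's approximately a 95.0% chance that X falls in this range.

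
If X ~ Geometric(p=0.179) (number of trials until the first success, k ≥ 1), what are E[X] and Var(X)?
E[X] = 5.5866, Var(X) = 25.6234

We have X ~ Geometric(p=0.179) (number of trials until the first success, k ≥ 1).

For a Geometric distribution with p=0.179 (number of trials until the first success, k ≥ 1):

Expected value:
E[X] = 5.5866

Variance:
Var(X) = 25.6234

Standard deviation:
σ = √Var(X) = 5.0620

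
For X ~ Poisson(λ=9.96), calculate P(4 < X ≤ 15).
0.922616

We have X ~ Poisson(λ=9.96).

To find P(4 < X ≤ 15), we use:
P(4 < X ≤ 15) = P(X ≤ 15) - P(X ≤ 4)
                 = F(15) - F(4)
                 = 0.952634 - 0.030018
                 = 0.922616

So there's approximately a 92.3% chance that X falls in this range.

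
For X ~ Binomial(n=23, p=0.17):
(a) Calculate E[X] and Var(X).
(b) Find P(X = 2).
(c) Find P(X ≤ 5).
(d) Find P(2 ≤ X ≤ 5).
(a) E[X] = 3.9100, Var(X) = 3.2453
(b) P(X = 2) = 0.146103
(c) P(X ≤ 5) = 0.815673
(d) P(2 ≤ X ≤ 5) = 0.737059

We have X ~ Binomial(n=23, p=0.17).

(a) Moments:
E[X] = 3.9100
Var(X) = 3.2453
σ = √Var(X) = 1.8015

(b) Point probability using PMF:
P(X = 2) = 0.146103

(c) Cumulative probability using CDF:
P(X ≤ 5) = F(5) = 0.815673

(d) Range probability:
P(2 ≤ X ≤ 5) = P(X ≤ 5) - P(X ≤ 1)
                   = F(5) - F(1)
                   = 0.815673 - 0.078613
                   = 0.737059

This means approximately 73.7% of outcomes fall in the interval [2, 5].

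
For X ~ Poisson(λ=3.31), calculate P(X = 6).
0.066699

We have X ~ Poisson(λ=3.31).

For a Poisson distribution, the PMF gives us the probability of each outcome.

Using the PMF formula:
P(X = 6) = 0.066699

Rounded to 4 decimal places: 0.0667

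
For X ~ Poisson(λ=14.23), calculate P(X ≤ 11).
0.241117

We have X ~ Poisson(λ=14.23).

The CDF gives us P(X ≤ k).

Using the CDF:
P(X ≤ 11) = 0.241117

This means there's approximately a 24.1% chance that X is at most 11.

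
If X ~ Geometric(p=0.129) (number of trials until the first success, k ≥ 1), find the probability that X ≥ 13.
0.190642

We have X ~ Geometric(p=0.129) (number of trials until the first success, k ≥ 1).

For discrete distributions, P(X ≥ 13) = 1 - P(X ≤ 12).

P(X ≤ 12) = 0.809358
P(X ≥ 13) = 1 - 0.809358 = 0.190642

So there's approximately a 19.1% chance that X is at least 13.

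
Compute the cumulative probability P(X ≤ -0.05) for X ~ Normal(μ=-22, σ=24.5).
0.814852

We have X ~ Normal(μ=-22, σ=24.5).

The CDF gives us P(X ≤ k).

Using the CDF:
P(X ≤ -0.05) = 0.814852

This means there's approximately a 81.5% chance that X is at most -0.05.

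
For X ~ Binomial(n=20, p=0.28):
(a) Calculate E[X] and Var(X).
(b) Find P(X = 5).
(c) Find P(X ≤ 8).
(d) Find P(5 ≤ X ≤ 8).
(a) E[X] = 5.6000, Var(X) = 4.0320
(b) P(X = 5) = 0.193295
(c) P(X ≤ 8) = 0.921640
(d) P(5 ≤ X ≤ 8) = 0.619754

We have X ~ Binomial(n=20, p=0.28).

(a) Moments:
E[X] = 5.6000
Var(X) = 4.0320
σ = √Var(X) = 2.0080

(b) Point probability using PMF:
P(X = 5) = 0.193295

(c) Cumulative probability using CDF:
P(X ≤ 8) = F(8) = 0.921640

(d) Range probability:
P(5 ≤ X ≤ 8) = P(X ≤ 8) - P(X ≤ 4)
                   = F(8) - F(4)
                   = 0.921640 - 0.301886
                   = 0.619754

This means approximately 62.0% of outcomes fall in the interval [5, 8].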